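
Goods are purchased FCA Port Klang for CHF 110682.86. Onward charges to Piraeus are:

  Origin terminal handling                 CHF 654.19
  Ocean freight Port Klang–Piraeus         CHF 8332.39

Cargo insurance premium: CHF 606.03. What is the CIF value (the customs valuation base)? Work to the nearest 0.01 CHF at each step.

CIF = FCA price + pre-shipment costs + freight + insurance
CIF = 110682.86 + 654.19 + 8332.39 + 606.03 = 120275.47

CIF value: CHF 120275.47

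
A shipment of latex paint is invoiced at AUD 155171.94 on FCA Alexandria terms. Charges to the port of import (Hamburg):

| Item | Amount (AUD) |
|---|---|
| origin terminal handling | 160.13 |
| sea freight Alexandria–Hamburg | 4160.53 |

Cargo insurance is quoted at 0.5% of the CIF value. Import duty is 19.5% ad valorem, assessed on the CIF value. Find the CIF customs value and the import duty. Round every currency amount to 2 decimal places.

CIF value: AUD 160294.07; import duty: AUD 31257.34

Let C be the CIF value. C = FCA price + pre-shipment costs + freight + 0.5% × C
C − 0.5% × C = 155171.94 + 160.13 + 4160.53
0.995 × C = 159492.60
C = 159492.60 / 0.995 = 160294.07
Insurance premium = 0.5% × 160294.07 = 801.47
Import duty = 160294.07 × 19.5% = 31257.34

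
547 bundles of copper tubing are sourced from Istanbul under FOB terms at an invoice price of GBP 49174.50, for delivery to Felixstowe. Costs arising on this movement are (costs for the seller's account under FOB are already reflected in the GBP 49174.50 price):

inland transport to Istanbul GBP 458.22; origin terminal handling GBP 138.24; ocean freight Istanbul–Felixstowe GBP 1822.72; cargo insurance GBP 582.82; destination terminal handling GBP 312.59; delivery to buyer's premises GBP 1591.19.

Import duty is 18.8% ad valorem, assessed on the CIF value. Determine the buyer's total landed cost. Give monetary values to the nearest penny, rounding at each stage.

Total landed cost: GBP 63180.87

FOB: the seller bears costs until goods are on board at the origin port; the buyer bears freight, insurance and all costs thereafter.
Already in the invoice (seller's account under FOB): inland to port, origin terminal — exclude.
CIF value = FOB price + freight + insurance = 49174.50 + 1822.72 + 582.82 = 51580.04
Import duty = 51580.04 × 18.8% = 9697.05
Buyer bears: freight 1822.72 + insurance 582.82 + destination terminal 312.59 + delivery 1591.19 + duty 9697.05 = 14006.37
Landed cost = invoice 49174.50 + 14006.37 = 63180.87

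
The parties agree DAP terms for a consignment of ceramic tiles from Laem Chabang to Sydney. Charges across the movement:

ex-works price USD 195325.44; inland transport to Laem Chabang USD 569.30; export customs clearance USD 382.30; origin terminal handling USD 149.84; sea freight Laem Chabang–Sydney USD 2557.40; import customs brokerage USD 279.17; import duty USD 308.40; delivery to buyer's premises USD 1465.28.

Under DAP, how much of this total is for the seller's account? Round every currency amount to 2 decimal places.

DAP: the seller bears all costs to the named destination except import duty and clearance.
Seller's account: goods 195325.44 + inland to port 569.30 + export clearance 382.30 + origin terminal 149.84 + freight 2557.40 + delivery 1465.28 = 200449.56
Buyer's account: brokerage 279.17 + duty 308.40 = 587.57

Seller's account: USD 200449.56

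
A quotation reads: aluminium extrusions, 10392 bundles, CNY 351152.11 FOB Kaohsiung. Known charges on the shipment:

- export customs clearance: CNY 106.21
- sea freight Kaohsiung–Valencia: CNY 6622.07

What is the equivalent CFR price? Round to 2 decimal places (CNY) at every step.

Not relevant to the conversion: export clearance — on the seller under both FOB and CFR; already in the FOB price and stays in the CFR price.
From FOB to CFR, the seller additionally bears: freight.
CFR price = 351152.11 + 6622.07 = 357774.18

CFR price: CNY 357774.18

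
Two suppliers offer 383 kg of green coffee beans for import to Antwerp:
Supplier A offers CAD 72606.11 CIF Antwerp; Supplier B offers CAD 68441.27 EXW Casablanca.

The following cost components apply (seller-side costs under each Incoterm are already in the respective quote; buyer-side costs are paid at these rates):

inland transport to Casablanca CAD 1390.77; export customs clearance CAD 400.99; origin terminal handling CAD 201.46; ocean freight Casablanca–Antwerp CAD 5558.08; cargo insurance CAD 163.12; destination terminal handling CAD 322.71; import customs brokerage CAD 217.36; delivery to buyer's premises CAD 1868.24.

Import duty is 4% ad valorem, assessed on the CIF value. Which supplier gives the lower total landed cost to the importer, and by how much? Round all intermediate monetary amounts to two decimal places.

Supplier A (CIF):
The CIF price already equals the CIF value: 72606.11
Import duty = 72606.11 × 4% = 2904.24
Buyer bears (A): 322.71 + 217.36 + 1868.24 = 2408.31
Landed cost (A) = invoice 72606.11 + 2408.31 + duty 2904.24 = 77918.66
Supplier B (EXW):
CIF value = EXW price + inland to port + export clearance + origin terminal + freight + insurance = 68441.27 + 1390.77 + 400.99 + 201.46 + 5558.08 + 163.12 = 76155.69
Import duty = 76155.69 × 4% = 3046.23
Buyer bears (B): 1390.77 + 400.99 + 201.46 + 5558.08 + 163.12 + 322.71 + 217.36 + 1868.24 = 10122.73
Landed cost (B) = invoice 68441.27 + 10122.73 + duty 3046.23 = 81610.23
Difference = |77918.66 − 81610.23| = 3691.57

Supplier A is cheaper by CAD 3691.57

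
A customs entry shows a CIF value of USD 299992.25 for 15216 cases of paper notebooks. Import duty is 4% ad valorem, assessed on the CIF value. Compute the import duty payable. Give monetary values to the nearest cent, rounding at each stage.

Import duty = 299992.25 × 4% = 11999.69

Import duty: USD 11999.69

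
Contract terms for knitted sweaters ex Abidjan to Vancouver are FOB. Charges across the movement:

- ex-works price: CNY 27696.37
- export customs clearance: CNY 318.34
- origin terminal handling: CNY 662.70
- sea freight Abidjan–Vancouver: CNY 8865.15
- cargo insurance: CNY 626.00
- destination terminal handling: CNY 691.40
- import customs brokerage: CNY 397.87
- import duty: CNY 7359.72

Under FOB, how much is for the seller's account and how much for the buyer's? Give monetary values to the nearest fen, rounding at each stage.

FOB: the seller bears costs until goods are on board at the origin port; the buyer bears freight, insurance and all costs thereafter.
Seller's account: goods 27696.37 + export clearance 318.34 + origin terminal 662.70 = 28677.41
Buyer's account: freight 8865.15 + insurance 626.00 + destination terminal 691.40 + brokerage 397.87 + duty 7359.72 = 17940.14

Seller: CNY 28677.41; buyer: CNY 17940.14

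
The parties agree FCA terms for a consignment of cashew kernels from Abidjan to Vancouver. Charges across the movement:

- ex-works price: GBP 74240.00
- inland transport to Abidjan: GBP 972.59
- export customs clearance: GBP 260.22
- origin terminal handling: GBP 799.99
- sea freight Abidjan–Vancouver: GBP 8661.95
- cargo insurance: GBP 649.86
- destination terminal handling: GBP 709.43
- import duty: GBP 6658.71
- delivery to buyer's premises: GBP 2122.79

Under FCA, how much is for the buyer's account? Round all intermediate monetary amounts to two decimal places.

Buyer's account: GBP 19602.73

FCA: the seller delivers export-cleared goods to the carrier; the buyer bears costs from that point.
Seller's account: goods 74240.00 + inland to port 972.59 + export clearance 260.22 = 75472.81
Buyer's account: origin terminal 799.99 + freight 8661.95 + insurance 649.86 + destination terminal 709.43 + duty 6658.71 + delivery 2122.79 = 19602.73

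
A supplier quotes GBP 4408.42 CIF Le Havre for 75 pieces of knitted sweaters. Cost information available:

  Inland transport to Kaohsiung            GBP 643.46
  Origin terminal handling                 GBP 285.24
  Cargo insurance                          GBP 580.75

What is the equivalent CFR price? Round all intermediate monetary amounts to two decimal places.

CFR price: GBP 3827.67

Not relevant to the conversion: origin terminal, inland to port — on the seller under both CIF and CFR; already in the CIF price and stays in the CFR price.
From CIF to CFR, the seller no longer bears: insurance.
CFR price = 4408.42 − 580.75 = 3827.67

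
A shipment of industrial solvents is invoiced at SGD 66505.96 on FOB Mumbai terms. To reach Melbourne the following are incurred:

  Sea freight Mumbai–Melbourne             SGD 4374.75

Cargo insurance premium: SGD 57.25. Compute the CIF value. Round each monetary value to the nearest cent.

CIF = FOB price + freight + insurance
CIF = 66505.96 + 4374.75 + 57.25 = 70937.96

CIF value: SGD 70937.96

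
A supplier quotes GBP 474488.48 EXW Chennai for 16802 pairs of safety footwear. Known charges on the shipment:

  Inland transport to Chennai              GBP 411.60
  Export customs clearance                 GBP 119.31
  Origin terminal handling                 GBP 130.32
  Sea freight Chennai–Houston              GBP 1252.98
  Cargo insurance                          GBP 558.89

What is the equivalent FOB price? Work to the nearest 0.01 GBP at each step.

FOB price: GBP 475149.71

Not relevant to the conversion: freight, insurance — on the buyer under both terms; not part of either seller's price.
From EXW to FOB, the seller additionally bears: inland to port, export clearance, origin terminal.
FOB price = 474488.48 + 411.60 + 119.31 + 130.32 = 475149.71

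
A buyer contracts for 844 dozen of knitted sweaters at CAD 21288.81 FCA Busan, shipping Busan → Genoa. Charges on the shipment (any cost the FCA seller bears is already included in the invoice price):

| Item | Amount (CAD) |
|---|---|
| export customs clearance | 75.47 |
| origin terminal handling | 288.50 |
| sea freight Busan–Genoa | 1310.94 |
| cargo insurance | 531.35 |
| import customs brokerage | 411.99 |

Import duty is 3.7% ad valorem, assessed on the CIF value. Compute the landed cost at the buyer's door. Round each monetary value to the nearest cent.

FCA: the seller delivers export-cleared goods to the carrier; the buyer bears costs from that point.
Already in the invoice (seller's account under FCA): export clearance — exclude.
CIF value = FCA price + origin terminal + freight + insurance = 21288.81 + 288.50 + 1310.94 + 531.35 = 23419.60
Import duty = 23419.60 × 3.7% = 866.53
Buyer bears: origin terminal 288.50 + freight 1310.94 + insurance 531.35 + brokerage 411.99 + duty 866.53 = 3409.31
Landed cost = invoice 21288.81 + 3409.31 = 24698.12

Total landed cost: CAD 24698.12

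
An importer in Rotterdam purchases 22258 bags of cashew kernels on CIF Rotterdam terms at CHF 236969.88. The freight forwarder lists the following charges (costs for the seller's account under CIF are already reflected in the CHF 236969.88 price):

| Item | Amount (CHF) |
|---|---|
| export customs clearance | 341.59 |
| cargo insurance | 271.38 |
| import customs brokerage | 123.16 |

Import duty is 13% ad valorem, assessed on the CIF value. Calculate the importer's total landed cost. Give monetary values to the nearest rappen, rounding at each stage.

Total landed cost: CHF 267899.12

CIF: the seller pays costs through ocean freight and marine insurance to the destination port.
Already in the invoice (seller's account under CIF): export clearance, insurance — exclude.
The CIF price already equals the CIF value: 236969.88
Import duty = 236969.88 × 13% = 30806.08
Buyer bears: brokerage 123.16 + duty 30806.08 = 30929.24
Landed cost = invoice 236969.88 + 30929.24 = 267899.12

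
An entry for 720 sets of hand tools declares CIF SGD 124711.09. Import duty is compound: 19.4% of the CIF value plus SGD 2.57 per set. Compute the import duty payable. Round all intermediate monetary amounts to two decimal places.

Ad valorem component: 124711.09 × 19.4% = 24193.95
Specific component: 720 × 2.57 = 1850.40
Import duty = 24193.95 + 1850.40 = 26044.35

Import duty: SGD 26044.35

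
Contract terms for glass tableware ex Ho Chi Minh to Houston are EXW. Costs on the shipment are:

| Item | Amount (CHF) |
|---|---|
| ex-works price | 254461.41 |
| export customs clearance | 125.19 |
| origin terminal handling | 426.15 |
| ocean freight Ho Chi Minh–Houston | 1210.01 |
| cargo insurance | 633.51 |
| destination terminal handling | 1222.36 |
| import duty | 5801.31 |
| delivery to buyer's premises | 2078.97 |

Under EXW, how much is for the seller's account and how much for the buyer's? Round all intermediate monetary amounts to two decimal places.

Seller: CHF 254461.41; buyer: CHF 11497.50

EXW: the seller makes goods available at their premises; the buyer bears all onward costs.
Seller's account: goods 254461.41 = 254461.41
Buyer's account: export clearance 125.19 + origin terminal 426.15 + freight 1210.01 + insurance 633.51 + destination terminal 1222.36 + duty 5801.31 + delivery 2078.97 = 11497.50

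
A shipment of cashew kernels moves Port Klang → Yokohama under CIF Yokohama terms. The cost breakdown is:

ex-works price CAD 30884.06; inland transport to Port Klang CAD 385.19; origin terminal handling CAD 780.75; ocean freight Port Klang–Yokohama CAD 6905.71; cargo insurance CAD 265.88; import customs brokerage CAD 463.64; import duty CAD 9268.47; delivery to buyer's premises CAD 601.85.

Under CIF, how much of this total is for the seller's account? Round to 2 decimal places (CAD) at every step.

CIF: the seller pays costs through ocean freight and marine insurance to the destination port.
Seller's account: goods 30884.06 + inland to port 385.19 + origin terminal 780.75 + freight 6905.71 + insurance 265.88 = 39221.59
Buyer's account: brokerage 463.64 + duty 9268.47 + delivery 601.85 = 10333.96

Seller's account: CAD 39221.59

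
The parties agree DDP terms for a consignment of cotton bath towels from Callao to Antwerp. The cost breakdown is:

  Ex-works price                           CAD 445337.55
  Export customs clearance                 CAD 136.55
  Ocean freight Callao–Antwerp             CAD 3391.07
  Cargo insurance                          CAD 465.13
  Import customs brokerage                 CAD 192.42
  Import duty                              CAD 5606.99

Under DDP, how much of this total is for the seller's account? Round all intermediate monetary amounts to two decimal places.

DDP: the seller bears all costs including import duty.
Seller's account: goods 445337.55 + export clearance 136.55 + freight 3391.07 + insurance 465.13 + brokerage 192.42 + duty 5606.99 = 455129.71
Buyer's account: 0.00

Seller's account: CAD 455129.71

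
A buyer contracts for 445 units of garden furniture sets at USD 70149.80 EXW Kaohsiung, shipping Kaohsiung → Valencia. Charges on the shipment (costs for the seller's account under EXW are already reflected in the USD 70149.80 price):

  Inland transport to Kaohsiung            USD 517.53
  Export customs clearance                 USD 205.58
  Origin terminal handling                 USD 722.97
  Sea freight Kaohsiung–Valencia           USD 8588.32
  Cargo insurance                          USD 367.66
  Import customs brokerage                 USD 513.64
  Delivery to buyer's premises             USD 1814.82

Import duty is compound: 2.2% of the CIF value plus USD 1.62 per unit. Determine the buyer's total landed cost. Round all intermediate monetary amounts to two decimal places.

EXW: the seller makes goods available at their premises; the buyer bears all onward costs.
CIF value = EXW price + inland to port + export clearance + origin terminal + freight + insurance = 70149.80 + 517.53 + 205.58 + 722.97 + 8588.32 + 367.66 = 80551.86
Ad valorem component: 80551.86 × 2.2% = 1772.14
Specific component: 445 × 1.62 = 720.90
Import duty = 1772.14 + 720.90 = 2493.04
Buyer bears: inland to port 517.53 + export clearance 205.58 + origin terminal 722.97 + freight 8588.32 + insurance 367.66 + brokerage 513.64 + delivery 1814.82 + duty 2493.04 = 15223.56
Landed cost = invoice 70149.80 + 15223.56 = 85373.36

Total landed cost: USD 85373.36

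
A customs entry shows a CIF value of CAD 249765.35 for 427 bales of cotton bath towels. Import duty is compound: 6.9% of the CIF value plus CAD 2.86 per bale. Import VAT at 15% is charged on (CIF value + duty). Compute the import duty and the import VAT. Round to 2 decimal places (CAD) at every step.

Import duty: CAD 18455.03; import VAT: CAD 40233.06

Ad valorem component: 249765.35 × 6.9% = 17233.81
Specific component: 427 × 2.86 = 1221.22
Import duty = 17233.81 + 1221.22 = 18455.03
VAT base = CIF + duty = 249765.35 + 18455.03 = 268220.38
Import VAT = 268220.38 × 15% = 40233.06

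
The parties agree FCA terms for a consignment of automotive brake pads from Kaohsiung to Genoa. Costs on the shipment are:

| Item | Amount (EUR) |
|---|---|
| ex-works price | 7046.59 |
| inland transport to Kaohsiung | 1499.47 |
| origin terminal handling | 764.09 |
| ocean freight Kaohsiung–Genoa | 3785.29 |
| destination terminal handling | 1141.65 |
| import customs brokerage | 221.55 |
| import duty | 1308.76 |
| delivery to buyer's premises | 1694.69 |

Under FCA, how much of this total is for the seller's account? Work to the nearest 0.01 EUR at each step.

Seller's account: EUR 8546.06

FCA: the seller delivers export-cleared goods to the carrier; the buyer bears costs from that point.
Seller's account: goods 7046.59 + inland to port 1499.47 = 8546.06
Buyer's account: origin terminal 764.09 + freight 3785.29 + destination terminal 1141.65 + brokerage 221.55 + duty 1308.76 + delivery 1694.69 = 8916.03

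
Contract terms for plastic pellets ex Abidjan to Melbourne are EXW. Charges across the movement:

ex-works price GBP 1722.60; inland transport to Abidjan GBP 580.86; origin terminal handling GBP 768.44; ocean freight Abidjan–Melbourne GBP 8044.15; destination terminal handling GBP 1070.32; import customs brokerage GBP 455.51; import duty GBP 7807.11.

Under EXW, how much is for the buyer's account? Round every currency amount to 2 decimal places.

EXW: the seller makes goods available at their premises; the buyer bears all onward costs.
Seller's account: goods 1722.60 = 1722.60
Buyer's account: inland to port 580.86 + origin terminal 768.44 + freight 8044.15 + destination terminal 1070.32 + brokerage 455.51 + duty 7807.11 = 18726.39

Buyer's account: GBP 18726.39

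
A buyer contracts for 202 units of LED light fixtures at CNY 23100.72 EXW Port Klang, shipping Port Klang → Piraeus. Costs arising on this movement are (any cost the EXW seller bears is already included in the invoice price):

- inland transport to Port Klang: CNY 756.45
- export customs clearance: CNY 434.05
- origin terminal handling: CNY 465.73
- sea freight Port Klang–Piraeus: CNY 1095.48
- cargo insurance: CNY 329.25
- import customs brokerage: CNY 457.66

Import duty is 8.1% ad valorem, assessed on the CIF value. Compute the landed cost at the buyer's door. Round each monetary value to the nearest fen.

EXW: the seller makes goods available at their premises; the buyer bears all onward costs.
CIF value = EXW price + inland to port + export clearance + origin terminal + freight + insurance = 23100.72 + 756.45 + 434.05 + 465.73 + 1095.48 + 329.25 = 26181.68
Import duty = 26181.68 × 8.1% = 2120.72
Buyer bears: inland to port 756.45 + export clearance 434.05 + origin terminal 465.73 + freight 1095.48 + insurance 329.25 + brokerage 457.66 + duty 2120.72 = 5659.34
Landed cost = invoice 23100.72 + 5659.34 = 28760.06

Total landed cost: CNY 28760.06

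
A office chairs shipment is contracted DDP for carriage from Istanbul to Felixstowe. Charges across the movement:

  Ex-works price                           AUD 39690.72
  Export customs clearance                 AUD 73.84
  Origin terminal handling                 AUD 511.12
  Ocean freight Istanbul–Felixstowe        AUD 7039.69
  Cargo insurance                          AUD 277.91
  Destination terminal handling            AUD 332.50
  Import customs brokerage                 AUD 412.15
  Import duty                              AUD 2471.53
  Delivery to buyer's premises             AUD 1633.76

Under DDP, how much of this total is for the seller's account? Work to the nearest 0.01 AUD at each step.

Seller's account: AUD 52443.22

DDP: the seller bears all costs including import duty.
Seller's account: goods 39690.72 + export clearance 73.84 + origin terminal 511.12 + freight 7039.69 + insurance 277.91 + destination terminal 332.50 + brokerage 412.15 + duty 2471.53 + delivery 1633.76 = 52443.22
Buyer's account: 0.00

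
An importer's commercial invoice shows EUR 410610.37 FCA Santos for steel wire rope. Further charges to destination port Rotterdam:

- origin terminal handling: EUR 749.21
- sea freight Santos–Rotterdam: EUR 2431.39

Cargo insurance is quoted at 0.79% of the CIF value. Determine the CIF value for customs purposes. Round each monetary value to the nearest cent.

Let C be the CIF value. C = FCA price + pre-shipment costs + freight + 0.79% × C
C − 0.79% × C = 410610.37 + 749.21 + 2431.39
0.9921 × C = 413790.97
C = 413790.97 / 0.9921 = 417085.95
Insurance premium = 0.79% × 417085.95 = 3294.98

CIF value: EUR 417085.95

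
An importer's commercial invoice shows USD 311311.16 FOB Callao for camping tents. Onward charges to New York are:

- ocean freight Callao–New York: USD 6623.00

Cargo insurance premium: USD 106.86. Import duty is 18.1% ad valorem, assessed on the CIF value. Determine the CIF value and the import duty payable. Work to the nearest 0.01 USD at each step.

CIF = FOB price + freight + insurance
CIF = 311311.16 + 6623.00 + 106.86 = 318041.02
Import duty = 318041.02 × 18.1% = 57565.42

CIF value: USD 318041.02; import duty: USD 57565.42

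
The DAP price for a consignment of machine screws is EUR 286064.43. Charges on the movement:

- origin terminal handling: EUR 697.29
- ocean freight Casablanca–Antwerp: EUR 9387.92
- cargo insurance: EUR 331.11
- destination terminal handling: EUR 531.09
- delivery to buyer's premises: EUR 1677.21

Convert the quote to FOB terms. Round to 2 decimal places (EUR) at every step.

FOB price: EUR 274137.10

Not relevant to the conversion: origin terminal — on the seller under both DAP and FOB; already in the DAP price and stays in the FOB price.
From DAP to FOB, the seller no longer bears: freight, insurance, destination terminal, delivery.
FOB price = 286064.43 − 9387.92 − 331.11 − 531.09 − 1677.21 = 274137.10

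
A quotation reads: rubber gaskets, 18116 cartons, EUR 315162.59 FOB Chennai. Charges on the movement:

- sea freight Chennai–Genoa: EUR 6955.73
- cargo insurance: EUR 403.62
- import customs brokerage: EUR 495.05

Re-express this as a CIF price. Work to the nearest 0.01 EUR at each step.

CIF price: EUR 322521.94

Not relevant to the conversion: brokerage — on the buyer under both terms; not part of either seller's price.
From FOB to CIF, the seller additionally bears: freight, insurance.
CIF price = 315162.59 + 6955.73 + 403.62 = 322521.94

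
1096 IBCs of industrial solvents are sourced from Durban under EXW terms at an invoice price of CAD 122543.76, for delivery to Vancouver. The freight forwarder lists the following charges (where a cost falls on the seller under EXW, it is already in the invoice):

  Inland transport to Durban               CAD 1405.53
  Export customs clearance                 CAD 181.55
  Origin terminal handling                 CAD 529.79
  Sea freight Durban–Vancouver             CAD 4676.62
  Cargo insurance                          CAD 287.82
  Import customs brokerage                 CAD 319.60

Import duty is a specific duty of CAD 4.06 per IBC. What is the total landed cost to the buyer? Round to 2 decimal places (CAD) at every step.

EXW: the seller makes goods available at their premises; the buyer bears all onward costs.
CIF value = EXW price + inland to port + export clearance + origin terminal + freight + insurance = 122543.76 + 1405.53 + 181.55 + 529.79 + 4676.62 + 287.82 = 129625.07
Import duty = 1096 × 4.06 = 4449.76
Buyer bears: inland to port 1405.53 + export clearance 181.55 + origin terminal 529.79 + freight 4676.62 + insurance 287.82 + brokerage 319.60 + duty 4449.76 = 11850.67
Landed cost = invoice 122543.76 + 11850.67 = 134394.43

Total landed cost: CAD 134394.43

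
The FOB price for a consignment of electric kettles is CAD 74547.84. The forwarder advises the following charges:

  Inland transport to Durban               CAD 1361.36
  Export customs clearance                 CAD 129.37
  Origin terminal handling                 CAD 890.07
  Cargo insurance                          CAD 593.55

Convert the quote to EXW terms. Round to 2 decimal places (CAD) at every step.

Not relevant to the conversion: insurance — on the buyer under both terms; not part of either seller's price.
From FOB to EXW, the seller no longer bears: inland to port, export clearance, origin terminal.
EXW price = 74547.84 − 1361.36 − 129.37 − 890.07 = 72167.04

EXW price: CAD 72167.04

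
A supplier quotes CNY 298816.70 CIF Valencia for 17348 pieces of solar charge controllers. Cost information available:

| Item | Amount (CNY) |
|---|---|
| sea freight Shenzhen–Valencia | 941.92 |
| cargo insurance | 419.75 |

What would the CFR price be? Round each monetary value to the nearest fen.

CFR price: CNY 298396.95

Not relevant to the conversion: freight — on the seller under both CIF and CFR; already in the CIF price and stays in the CFR price.
From CIF to CFR, the seller no longer bears: insurance.
CFR price = 298816.70 − 419.75 = 298396.95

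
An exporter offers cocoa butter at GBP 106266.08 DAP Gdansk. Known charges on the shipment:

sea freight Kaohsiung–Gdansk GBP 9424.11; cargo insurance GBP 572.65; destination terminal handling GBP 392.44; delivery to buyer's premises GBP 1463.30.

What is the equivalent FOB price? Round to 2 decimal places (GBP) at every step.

FOB price: GBP 94413.58

From DAP to FOB, the seller no longer bears: freight, insurance, destination terminal, delivery.
FOB price = 106266.08 − 9424.11 − 572.65 − 392.44 − 1463.30 = 94413.58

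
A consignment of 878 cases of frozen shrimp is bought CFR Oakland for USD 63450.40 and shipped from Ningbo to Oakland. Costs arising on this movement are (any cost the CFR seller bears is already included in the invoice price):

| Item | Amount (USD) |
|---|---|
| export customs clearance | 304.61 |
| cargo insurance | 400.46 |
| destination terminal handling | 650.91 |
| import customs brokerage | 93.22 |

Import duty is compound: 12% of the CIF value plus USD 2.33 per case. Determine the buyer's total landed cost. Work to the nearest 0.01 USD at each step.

Total landed cost: USD 74302.83

CFR: the seller pays costs through ocean freight to the destination port, but not insurance.
Already in the invoice (seller's account under CFR): export clearance — exclude.
CIF value = CFR price + insurance = 63450.40 + 400.46 = 63850.86
Ad valorem component: 63850.86 × 12% = 7662.10
Specific component: 878 × 2.33 = 2045.74
Import duty = 7662.10 + 2045.74 = 9707.84
Buyer bears: insurance 400.46 + destination terminal 650.91 + brokerage 93.22 + duty 9707.84 = 10852.43
Landed cost = invoice 63450.40 + 10852.43 = 74302.83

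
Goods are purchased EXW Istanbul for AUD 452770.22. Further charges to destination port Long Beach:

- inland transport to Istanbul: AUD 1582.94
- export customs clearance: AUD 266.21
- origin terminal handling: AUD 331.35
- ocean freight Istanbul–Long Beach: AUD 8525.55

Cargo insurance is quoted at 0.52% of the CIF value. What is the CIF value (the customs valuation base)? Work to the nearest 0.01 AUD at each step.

CIF value: AUD 465898.94

Let C be the CIF value. C = EXW price + pre-shipment costs + freight + 0.52% × C
C − 0.52% × C = 452770.22 + 1582.94 + 266.21 + 331.35 + 8525.55
0.9948 × C = 463476.27
C = 463476.27 / 0.9948 = 465898.94
Insurance premium = 0.52% × 465898.94 = 2422.67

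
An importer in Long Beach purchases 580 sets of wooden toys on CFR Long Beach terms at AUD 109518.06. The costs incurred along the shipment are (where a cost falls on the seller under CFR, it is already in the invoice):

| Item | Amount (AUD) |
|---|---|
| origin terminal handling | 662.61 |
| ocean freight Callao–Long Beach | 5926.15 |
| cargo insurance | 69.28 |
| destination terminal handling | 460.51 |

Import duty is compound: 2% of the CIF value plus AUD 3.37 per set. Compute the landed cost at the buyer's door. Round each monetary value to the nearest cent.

CFR: the seller pays costs through ocean freight to the destination port, but not insurance.
Already in the invoice (seller's account under CFR): origin terminal, freight — exclude.
CIF value = CFR price + insurance = 109518.06 + 69.28 = 109587.34
Ad valorem component: 109587.34 × 2% = 2191.75
Specific component: 580 × 3.37 = 1954.60
Import duty = 2191.75 + 1954.60 = 4146.35
Buyer bears: insurance 69.28 + destination terminal 460.51 + duty 4146.35 = 4676.14
Landed cost = invoice 109518.06 + 4676.14 = 114194.20

Total landed cost: AUD 114194.20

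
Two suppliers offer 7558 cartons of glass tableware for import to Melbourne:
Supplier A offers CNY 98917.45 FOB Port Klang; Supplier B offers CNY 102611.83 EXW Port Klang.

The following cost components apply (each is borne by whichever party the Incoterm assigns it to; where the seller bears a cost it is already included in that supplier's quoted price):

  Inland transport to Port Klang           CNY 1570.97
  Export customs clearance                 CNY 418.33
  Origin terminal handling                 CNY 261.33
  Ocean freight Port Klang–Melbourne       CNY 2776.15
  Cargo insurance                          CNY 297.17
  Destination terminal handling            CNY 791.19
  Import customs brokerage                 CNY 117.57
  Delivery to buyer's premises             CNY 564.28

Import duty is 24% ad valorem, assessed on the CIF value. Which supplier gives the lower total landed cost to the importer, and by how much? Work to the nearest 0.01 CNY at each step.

Supplier A (FOB):
CIF value = FOB price + freight + insurance = 98917.45 + 2776.15 + 297.17 = 101990.77
Import duty = 101990.77 × 24% = 24477.78
Buyer bears (A): 2776.15 + 297.17 + 791.19 + 117.57 + 564.28 = 4546.36
Landed cost (A) = invoice 98917.45 + 4546.36 + duty 24477.78 = 127941.59
Supplier B (EXW):
CIF value = EXW price + inland to port + export clearance + origin terminal + freight + insurance = 102611.83 + 1570.97 + 418.33 + 261.33 + 2776.15 + 297.17 = 107935.78
Import duty = 107935.78 × 24% = 25904.59
Buyer bears (B): 1570.97 + 418.33 + 261.33 + 2776.15 + 297.17 + 791.19 + 117.57 + 564.28 = 6796.99
Landed cost (B) = invoice 102611.83 + 6796.99 + duty 25904.59 = 135313.41
Difference = |127941.59 − 135313.41| = 7371.82

Supplier A is cheaper by CNY 7371.82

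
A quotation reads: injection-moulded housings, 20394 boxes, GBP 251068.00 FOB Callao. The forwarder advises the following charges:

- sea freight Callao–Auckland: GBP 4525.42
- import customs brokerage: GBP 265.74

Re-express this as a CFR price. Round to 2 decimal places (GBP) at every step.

CFR price: GBP 255593.42

Not relevant to the conversion: brokerage — on the buyer under both terms; not part of either seller's price.
From FOB to CFR, the seller additionally bears: freight.
CFR price = 251068.00 + 4525.42 = 255593.42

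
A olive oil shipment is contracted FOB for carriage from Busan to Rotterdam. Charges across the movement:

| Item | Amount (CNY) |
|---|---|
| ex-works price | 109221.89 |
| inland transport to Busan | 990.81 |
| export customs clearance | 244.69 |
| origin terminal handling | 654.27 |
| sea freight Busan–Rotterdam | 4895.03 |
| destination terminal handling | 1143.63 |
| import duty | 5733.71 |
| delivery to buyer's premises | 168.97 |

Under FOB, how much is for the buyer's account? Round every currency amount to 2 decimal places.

Buyer's account: CNY 11941.34

FOB: the seller bears costs until goods are on board at the origin port; the buyer bears freight, insurance and all costs thereafter.
Seller's account: goods 109221.89 + inland to port 990.81 + export clearance 244.69 + origin terminal 654.27 = 111111.66
Buyer's account: freight 4895.03 + destination terminal 1143.63 + duty 5733.71 + delivery 168.97 = 11941.34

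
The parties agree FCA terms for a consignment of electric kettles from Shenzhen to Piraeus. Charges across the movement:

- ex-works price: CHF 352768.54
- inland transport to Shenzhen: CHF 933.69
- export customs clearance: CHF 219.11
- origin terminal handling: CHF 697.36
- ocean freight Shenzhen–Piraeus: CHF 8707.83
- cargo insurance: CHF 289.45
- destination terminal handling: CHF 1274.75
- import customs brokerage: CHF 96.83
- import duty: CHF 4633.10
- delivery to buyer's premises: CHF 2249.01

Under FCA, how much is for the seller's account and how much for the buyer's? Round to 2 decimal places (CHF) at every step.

Seller: CHF 353921.34; buyer: CHF 17948.33

FCA: the seller delivers export-cleared goods to the carrier; the buyer bears costs from that point.
Seller's account: goods 352768.54 + inland to port 933.69 + export clearance 219.11 = 353921.34
Buyer's account: origin terminal 697.36 + freight 8707.83 + insurance 289.45 + destination terminal 1274.75 + brokerage 96.83 + duty 4633.10 + delivery 2249.01 = 17948.33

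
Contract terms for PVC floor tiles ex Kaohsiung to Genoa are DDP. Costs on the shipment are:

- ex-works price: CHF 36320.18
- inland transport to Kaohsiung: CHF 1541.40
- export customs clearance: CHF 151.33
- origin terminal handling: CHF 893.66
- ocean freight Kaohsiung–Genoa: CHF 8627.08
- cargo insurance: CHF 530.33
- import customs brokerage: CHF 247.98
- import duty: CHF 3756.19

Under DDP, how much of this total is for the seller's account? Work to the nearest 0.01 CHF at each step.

DDP: the seller bears all costs including import duty.
Seller's account: goods 36320.18 + inland to port 1541.40 + export clearance 151.33 + origin terminal 893.66 + freight 8627.08 + insurance 530.33 + brokerage 247.98 + duty 3756.19 = 52068.15
Buyer's account: 0.00

Seller's account: CHF 52068.15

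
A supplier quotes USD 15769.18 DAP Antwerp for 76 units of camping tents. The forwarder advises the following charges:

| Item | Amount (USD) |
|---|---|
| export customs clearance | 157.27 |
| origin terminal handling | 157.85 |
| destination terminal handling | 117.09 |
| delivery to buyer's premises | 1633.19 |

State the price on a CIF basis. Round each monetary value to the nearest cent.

CIF price: USD 14018.90

Not relevant to the conversion: export clearance, origin terminal — on the seller under both DAP and CIF; already in the DAP price and stays in the CIF price.
From DAP to CIF, the seller no longer bears: destination terminal, delivery.
CIF price = 15769.18 − 117.09 − 1633.19 = 14018.90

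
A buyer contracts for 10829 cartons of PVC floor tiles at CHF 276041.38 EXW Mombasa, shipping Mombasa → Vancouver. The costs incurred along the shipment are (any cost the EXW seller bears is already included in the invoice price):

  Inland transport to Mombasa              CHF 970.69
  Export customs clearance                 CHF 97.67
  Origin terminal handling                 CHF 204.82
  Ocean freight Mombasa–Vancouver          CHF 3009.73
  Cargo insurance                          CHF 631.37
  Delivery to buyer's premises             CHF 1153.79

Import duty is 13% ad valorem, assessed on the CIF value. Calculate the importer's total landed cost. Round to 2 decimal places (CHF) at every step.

Total landed cost: CHF 318633.69

EXW: the seller makes goods available at their premises; the buyer bears all onward costs.
CIF value = EXW price + inland to port + export clearance + origin terminal + freight + insurance = 276041.38 + 970.69 + 97.67 + 204.82 + 3009.73 + 631.37 = 280955.66
Import duty = 280955.66 × 13% = 36524.24
Buyer bears: inland to port 970.69 + export clearance 97.67 + origin terminal 204.82 + freight 3009.73 + insurance 631.37 + delivery 1153.79 + duty 36524.24 = 42592.31
Landed cost = invoice 276041.38 + 42592.31 = 318633.69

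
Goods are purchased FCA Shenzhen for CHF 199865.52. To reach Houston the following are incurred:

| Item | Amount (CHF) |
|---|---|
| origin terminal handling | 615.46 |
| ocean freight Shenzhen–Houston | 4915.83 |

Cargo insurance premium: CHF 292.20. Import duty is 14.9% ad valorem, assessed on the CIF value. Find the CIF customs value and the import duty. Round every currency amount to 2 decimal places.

CIF value: CHF 205689.01; import duty: CHF 30647.66

CIF = FCA price + pre-shipment costs + freight + insurance
CIF = 199865.52 + 615.46 + 4915.83 + 292.20 = 205689.01
Import duty = 205689.01 × 14.9% = 30647.66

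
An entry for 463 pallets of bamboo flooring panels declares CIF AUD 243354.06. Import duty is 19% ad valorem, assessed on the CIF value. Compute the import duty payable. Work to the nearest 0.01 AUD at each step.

Import duty: AUD 46237.27

Import duty = 243354.06 × 19% = 46237.27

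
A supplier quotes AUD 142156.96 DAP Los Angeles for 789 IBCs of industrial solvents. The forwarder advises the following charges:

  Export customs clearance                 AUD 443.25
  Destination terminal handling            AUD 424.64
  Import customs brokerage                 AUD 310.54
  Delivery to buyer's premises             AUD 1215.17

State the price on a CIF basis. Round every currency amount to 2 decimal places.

CIF price: AUD 140517.15

Not relevant to the conversion: export clearance — on the seller under both DAP and CIF; already in the DAP price and stays in the CIF price. brokerage — on the buyer under both terms; not part of either seller's price.
From DAP to CIF, the seller no longer bears: destination terminal, delivery.
CIF price = 142156.96 − 424.64 − 1215.17 = 140517.15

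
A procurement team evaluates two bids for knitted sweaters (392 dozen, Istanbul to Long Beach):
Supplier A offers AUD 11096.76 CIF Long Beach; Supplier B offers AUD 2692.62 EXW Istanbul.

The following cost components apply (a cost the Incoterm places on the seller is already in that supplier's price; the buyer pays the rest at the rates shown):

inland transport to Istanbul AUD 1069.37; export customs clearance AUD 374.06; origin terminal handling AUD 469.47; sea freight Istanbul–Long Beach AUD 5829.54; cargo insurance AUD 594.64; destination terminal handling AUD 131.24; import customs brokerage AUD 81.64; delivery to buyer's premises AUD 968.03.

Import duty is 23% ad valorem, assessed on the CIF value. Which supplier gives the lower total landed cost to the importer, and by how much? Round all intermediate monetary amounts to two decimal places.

Supplier A (CIF):
The CIF price already equals the CIF value: 11096.76
Import duty = 11096.76 × 23% = 2552.25
Buyer bears (A): 131.24 + 81.64 + 968.03 = 1180.91
Landed cost (A) = invoice 11096.76 + 1180.91 + duty 2552.25 = 14829.92
Supplier B (EXW):
CIF value = EXW price + inland to port + export clearance + origin terminal + freight + insurance = 2692.62 + 1069.37 + 374.06 + 469.47 + 5829.54 + 594.64 = 11029.70
Import duty = 11029.70 × 23% = 2536.83
Buyer bears (B): 1069.37 + 374.06 + 469.47 + 5829.54 + 594.64 + 131.24 + 81.64 + 968.03 = 9517.99
Landed cost (B) = invoice 2692.62 + 9517.99 + duty 2536.83 = 14747.44
Difference = |14829.92 − 14747.44| = 82.48

Supplier B is cheaper by AUD 82.48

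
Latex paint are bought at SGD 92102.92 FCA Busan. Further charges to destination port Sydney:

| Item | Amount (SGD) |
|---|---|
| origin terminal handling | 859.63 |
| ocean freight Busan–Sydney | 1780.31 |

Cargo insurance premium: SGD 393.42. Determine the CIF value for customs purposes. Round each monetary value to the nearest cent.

CIF = FCA price + pre-shipment costs + freight + insurance
CIF = 92102.92 + 859.63 + 1780.31 + 393.42 = 95136.28

CIF value: SGD 95136.28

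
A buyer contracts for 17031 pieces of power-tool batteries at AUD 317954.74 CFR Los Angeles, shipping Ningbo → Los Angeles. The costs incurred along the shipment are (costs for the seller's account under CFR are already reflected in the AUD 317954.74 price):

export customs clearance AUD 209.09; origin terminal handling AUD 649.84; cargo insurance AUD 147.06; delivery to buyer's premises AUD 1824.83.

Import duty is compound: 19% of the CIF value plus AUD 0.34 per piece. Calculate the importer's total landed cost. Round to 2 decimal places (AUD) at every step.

CFR: the seller pays costs through ocean freight to the destination port, but not insurance.
Already in the invoice (seller's account under CFR): export clearance, origin terminal — exclude.
CIF value = CFR price + insurance = 317954.74 + 147.06 = 318101.80
Ad valorem component: 318101.80 × 19% = 60439.34
Specific component: 17031 × 0.34 = 5790.54
Import duty = 60439.34 + 5790.54 = 66229.88
Buyer bears: insurance 147.06 + delivery 1824.83 + duty 66229.88 = 68201.77
Landed cost = invoice 317954.74 + 68201.77 = 386156.51

Total landed cost: AUD 386156.51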